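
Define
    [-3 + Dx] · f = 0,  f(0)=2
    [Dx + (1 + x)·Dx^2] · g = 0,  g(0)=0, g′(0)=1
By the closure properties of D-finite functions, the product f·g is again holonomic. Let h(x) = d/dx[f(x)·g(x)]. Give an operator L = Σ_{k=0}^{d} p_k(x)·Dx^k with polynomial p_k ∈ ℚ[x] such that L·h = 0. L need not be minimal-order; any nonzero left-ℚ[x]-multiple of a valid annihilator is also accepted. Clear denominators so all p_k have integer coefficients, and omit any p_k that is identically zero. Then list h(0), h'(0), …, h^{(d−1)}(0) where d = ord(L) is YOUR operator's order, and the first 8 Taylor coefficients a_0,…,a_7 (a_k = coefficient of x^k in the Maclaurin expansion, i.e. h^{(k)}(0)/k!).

L = (15 + 36·x + 27·x^2) + (-11 - 27·x - 18·x^2)·Dx + (2 + 5·x + 3·x^2)·Dx^2  (order 2).
h: a_k = 2, 10, 20, 24, 83/4, 55/4, 38/5, 17/5, …
ICs: h(0) = 2, h′(0) = 10.

f: a_k = 2, 6, 9, 9, 27/4, 81/20, 81/40, 243/280, …
g: a_k = 0, 1, -1/2, 1/3, -1/4, 1/5, -1/6, 1/7, …
h₀=f·g: eliminate ⇒ L₀, order ≤ 1·2.
Differentiate: ansatz ord ≤ ord L₀ ⇒ L.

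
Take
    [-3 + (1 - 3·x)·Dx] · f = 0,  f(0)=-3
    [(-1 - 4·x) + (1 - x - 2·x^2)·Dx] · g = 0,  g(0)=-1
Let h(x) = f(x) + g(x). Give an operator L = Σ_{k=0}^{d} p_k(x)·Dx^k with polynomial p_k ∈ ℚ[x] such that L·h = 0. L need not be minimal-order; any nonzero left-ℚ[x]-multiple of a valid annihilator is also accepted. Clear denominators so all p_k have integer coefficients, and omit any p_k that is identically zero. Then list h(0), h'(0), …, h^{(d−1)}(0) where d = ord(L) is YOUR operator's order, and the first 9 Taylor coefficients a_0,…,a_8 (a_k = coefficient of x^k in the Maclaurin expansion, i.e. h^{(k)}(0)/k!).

L = (-36·x + 36·x^2 - 36·x^3) + (6 - 6·x - 30·x^2 + 54·x^3 - 72·x^4)·Dx + (-1 + 6·x - 12·x^2 + 8·x^3 + 9·x^4 - 18·x^5)·Dx^2  (order 2).
h: a_k = -4, -10, -30, -86, -254, -750, -2230, -6646, -19854, …
ICs: h(0) = -4, h′(0) = -10.

f: a_k = -3, -9, -27, -81, -243, -729, -2187, -6561, -19683, …
g: a_k = -1, -1, -3, -5, -11, -21, -43, -85, -171, …
L₀ := lclm(L_f,L_g); ord L₀ ≤ 1+1.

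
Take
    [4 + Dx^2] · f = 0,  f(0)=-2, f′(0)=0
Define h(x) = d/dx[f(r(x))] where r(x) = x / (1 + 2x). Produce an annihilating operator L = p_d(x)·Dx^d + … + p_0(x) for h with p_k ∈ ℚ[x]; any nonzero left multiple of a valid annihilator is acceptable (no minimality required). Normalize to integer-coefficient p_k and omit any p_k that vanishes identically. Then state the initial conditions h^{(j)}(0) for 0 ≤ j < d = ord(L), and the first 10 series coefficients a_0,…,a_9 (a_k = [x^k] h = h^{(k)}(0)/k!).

f: a_k = -2, 0, 4, 0, -4/3, 0, 8/45, 0, -4/315, 0, …
f∘r: x↦r, Dx↦Dx/r' in L_f ⇒ L₀.
h=h₀': d/dx-closure on L₀ ⇒ L.
L = (28 + 96·x + 96·x^2) + (12 + 72·x + 144·x^2 + 96·x^3)·Dx + (1 + 8·x + 24·x^2 + 32·x^3 + 16·x^4)·Dx^2  (order 2).
h: a_k = 0, 8, -48, 560/3, -1760/3, 24016/15, -19488/5, 534368/63, -562624/35, 68169616/2835, …
ICs: h(0) = 0, h′(0) = 8.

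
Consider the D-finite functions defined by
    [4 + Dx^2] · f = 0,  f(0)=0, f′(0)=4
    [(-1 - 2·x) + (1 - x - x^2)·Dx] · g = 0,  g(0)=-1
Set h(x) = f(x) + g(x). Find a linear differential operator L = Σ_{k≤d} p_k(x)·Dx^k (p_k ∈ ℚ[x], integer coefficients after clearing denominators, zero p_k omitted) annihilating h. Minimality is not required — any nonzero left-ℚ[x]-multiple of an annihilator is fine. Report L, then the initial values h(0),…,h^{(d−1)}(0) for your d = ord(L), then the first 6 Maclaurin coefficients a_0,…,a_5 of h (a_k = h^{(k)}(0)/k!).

f: a_k = 0, 4, 0, -8/3, 0, 8/15, …
g: a_k = -1, -1, -2, -3, -5, -8, …
h₀=f+g: left-lcm gives L₀, ord ≤ 3.
L = (-44 - 96·x - 32·x^2 - 48·x^3 - 40·x^4 - 16·x^5) + (16 - 20·x - 8·x^2 + 16·x^3 - 12·x^4 - 24·x^5 - 8·x^6)·Dx + (-11 - 24·x - 8·x^2 - 12·x^3 - 10·x^4 - 4·x^5)·Dx^2 + (4 - 5·x - 2·x^2 + 4·x^3 - 3·x^4 - 6·x^5 - 2·x^6)·Dx^3  (order 3).
h: a_k = -1, 3, -2, -17/3, -5, -112/15, …
ICs: h(0) = -1, h′(0) = 3, h′′(0) = -4.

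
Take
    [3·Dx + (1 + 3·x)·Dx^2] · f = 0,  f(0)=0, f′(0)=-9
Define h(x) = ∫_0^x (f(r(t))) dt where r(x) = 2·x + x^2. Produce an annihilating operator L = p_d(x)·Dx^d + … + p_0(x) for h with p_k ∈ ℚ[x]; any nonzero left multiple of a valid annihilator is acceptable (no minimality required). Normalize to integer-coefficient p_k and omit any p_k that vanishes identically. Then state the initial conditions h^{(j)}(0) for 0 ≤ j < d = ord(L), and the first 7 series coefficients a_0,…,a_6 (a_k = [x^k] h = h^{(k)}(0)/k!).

f: a_k = 0, -9, 27/2, -27, 243/4, -729/5, 729/2, …
h₀=f(r): pull back L_f along r ⇒ L₀.
Integrate: L := L₀·Dx.
L = (5 + 6·x + 3·x^2)·Dx^2 + (1 + 7·x + 9·x^2 + 3·x^3)·Dx^3  (order 3).
h: a_k = 0, 0, -9, 15, -81/2, 1323/10, -2403/5, …
ICs: h(0) = 0, h′(0) = 0, h′′(0) = -18.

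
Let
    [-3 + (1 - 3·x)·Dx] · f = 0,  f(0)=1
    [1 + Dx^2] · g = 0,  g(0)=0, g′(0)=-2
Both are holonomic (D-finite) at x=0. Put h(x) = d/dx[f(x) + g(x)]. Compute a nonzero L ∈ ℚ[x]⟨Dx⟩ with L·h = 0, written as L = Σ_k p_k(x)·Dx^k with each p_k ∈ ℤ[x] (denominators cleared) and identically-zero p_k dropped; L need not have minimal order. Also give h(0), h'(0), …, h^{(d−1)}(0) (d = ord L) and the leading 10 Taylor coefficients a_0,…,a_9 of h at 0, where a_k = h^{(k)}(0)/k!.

L = (654 - 36·x + 54·x^2) + (-55 + 171·x - 27·x^2 + 27·x^3)·Dx + (654 - 36·x + 54·x^2)·Dx^2 + (-55 + 171·x - 27·x^2 + 27·x^3)·Dx^3  (order 3).
h: a_k = 1, 18, 82, 324, 14579/12, 4374, 5511241/360, 52488, 3571283519/20160, 590490, …
ICs: h(0) = 1, h′(0) = 18, h′′(0) = 164.

f: a_k = 1, 3, 9, 27, 81, 243, 729, 2187, 6561, 19683, …
g: a_k = 0, -2, 0, 1/3, 0, -1/60, 0, 1/2520, 0, -1/181440, …
L₀ := lclm(L_f,L_g); ord L₀ ≤ 1+2.
h₀' ⇒ L via d/dx closure of L₀.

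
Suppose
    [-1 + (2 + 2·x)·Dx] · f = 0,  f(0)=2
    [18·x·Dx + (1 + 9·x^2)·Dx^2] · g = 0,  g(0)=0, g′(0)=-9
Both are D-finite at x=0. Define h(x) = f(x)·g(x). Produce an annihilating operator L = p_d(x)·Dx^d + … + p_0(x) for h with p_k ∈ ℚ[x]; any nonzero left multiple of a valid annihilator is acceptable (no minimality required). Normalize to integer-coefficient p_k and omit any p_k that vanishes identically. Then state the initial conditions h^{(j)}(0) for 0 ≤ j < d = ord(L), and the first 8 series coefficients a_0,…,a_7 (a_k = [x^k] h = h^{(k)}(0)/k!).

f: a_k = 2, 1, -1/4, 1/8, -5/64, 7/128, -21/512, 33/1024, …
g: a_k = 0, -9, 0, 27, 0, -729/5, 0, 6561/7, …
f·g: L₀ = L_f ⊗_s L_g, ord ≤ 1·2.
L = (3 - 36·x - 9·x^2) + (-4 + 68·x + 108·x^2 + 36·x^3)·Dx + (4 + 8·x + 40·x^2 + 72·x^3 + 36·x^4)·Dx^2  (order 2).
h: a_k = 0, -18, -9, 225/4, 207/8, -95247/320, -91467/640, 34214319/17920, …
ICs: h(0) = 0, h′(0) = -18.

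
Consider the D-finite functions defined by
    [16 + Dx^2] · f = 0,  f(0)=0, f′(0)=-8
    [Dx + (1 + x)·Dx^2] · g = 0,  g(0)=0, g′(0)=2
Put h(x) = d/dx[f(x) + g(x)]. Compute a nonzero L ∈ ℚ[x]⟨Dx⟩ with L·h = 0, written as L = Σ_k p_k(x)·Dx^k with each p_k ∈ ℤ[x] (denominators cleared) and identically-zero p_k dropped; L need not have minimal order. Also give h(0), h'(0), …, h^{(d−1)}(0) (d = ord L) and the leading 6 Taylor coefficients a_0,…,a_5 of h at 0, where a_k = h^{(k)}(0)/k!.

f: a_k = 0, -8, 0, 64/3, 0, -256/15, …
g: a_k = 0, 2, -1, 2/3, -1/2, 2/5, …
L₀ := lclm(L_f,L_g); ord L₀ ≤ 2+2.
h=h₀': d/dx-closure on L₀ ⇒ L.
L = (176 + 256·x + 128·x^2) + (144 + 400·x + 384·x^2 + 128·x^3)·Dx + (11 + 16·x + 8·x^2)·Dx^2 + (9 + 25·x + 24·x^2 + 8·x^3)·Dx^3  (order 3).
h: a_k = -6, -2, 66, -2, -250/3, -2, …
ICs: h(0) = -6, h′(0) = -2, h′′(0) = 132.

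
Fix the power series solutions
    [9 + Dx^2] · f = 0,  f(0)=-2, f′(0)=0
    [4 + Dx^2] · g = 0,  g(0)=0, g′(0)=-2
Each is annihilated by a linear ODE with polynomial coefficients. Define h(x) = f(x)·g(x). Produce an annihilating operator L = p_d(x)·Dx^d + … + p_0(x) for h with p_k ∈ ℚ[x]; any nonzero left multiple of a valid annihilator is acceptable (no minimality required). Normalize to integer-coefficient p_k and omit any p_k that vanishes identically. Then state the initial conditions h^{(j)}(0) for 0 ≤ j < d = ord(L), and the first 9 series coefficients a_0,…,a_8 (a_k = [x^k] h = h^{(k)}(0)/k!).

f: a_k = -2, 0, 9, 0, -27/4, 0, 81/40, 0, -729/2240, …
g: a_k = 0, -2, 0, 4/3, 0, -4/15, 0, 8/315, 0, …
L₀ := L_f ⊗_s L_g (sym. prod.), ord ≤ 4.
L = 25 + 26·Dx^2 + Dx^4  (order 4).
h: a_k = 0, 4, 0, -62/3, 0, 781/30, 0, -19531/1260, 0, …
ICs: h(0) = 0, h′(0) = 4, h′′(0) = 0, h′′′(0) = -124.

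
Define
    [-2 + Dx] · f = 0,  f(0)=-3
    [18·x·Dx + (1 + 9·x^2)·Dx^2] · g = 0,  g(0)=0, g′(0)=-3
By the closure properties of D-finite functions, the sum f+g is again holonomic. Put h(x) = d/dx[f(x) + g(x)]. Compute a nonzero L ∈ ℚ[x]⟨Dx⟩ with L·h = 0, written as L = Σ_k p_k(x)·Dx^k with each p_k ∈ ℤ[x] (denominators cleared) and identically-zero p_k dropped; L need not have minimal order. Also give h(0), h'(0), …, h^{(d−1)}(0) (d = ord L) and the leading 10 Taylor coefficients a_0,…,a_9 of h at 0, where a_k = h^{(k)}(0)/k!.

f: a_k = -3, -6, -6, -4, -2, -4/5, -4/15, -8/105, -2/105, -4/945, …
g: a_k = 0, -3, 0, 9, 0, -243/5, 0, 2187/7, 0, -2187, …
Weyl lclm of L_f,L_g ⇒ L₀ (ord ≤ 3).
h=h₀': d/dx-closure on L₀ ⇒ L.
L = (18 - 36·x - 486·x^2 - 324·x^3) + (-11 + 207·x^2 - 162·x^4)·Dx + (1 + 9·x + 18·x^2 + 81·x^3 + 81·x^4)·Dx^2  (order 2).
h: a_k = -9, -12, 15, -8, -247, -8/5, 32797/15, -16/105, -2066719/105, -8/945, …
ICs: h(0) = -9, h′(0) = -12.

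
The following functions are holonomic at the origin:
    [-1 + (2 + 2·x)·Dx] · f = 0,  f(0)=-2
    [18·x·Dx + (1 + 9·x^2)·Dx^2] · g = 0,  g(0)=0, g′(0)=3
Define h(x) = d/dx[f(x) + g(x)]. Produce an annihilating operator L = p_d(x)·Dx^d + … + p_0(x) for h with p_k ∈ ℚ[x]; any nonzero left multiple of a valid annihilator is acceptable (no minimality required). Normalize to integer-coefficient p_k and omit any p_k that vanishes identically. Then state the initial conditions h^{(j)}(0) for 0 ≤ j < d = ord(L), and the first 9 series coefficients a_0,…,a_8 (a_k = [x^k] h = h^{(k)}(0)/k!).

L = (-36 - 90·x + 972·x^2 + 486·x^3) + (-75 - 144·x + 1818·x^2 + 3888·x^3 + 1701·x^4)·Dx + (-2 + 70·x + 108·x^2 + 684·x^3 + 1134·x^4 + 486·x^5)·Dx^2  (order 2).
h: a_k = 2, 1/2, -219/8, 5/16, 31069/128, 63/256, -2239719/1024, 429/2048, 644966109/32768, …
ICs: h(0) = 2, h′(0) = 1/2.

f: a_k = -2, -1, 1/4, -1/8, 5/64, -7/128, 21/512, -33/1024, 429/16384, …
g: a_k = 0, 3, 0, -9, 0, 243/5, 0, -2187/7, 0, …
Sum ⇒ L₀ = lclm(L_f,L_g) in ℚ(x)⟨Dx⟩.
Differentiate: ansatz ord ≤ ord L₀ ⇒ L.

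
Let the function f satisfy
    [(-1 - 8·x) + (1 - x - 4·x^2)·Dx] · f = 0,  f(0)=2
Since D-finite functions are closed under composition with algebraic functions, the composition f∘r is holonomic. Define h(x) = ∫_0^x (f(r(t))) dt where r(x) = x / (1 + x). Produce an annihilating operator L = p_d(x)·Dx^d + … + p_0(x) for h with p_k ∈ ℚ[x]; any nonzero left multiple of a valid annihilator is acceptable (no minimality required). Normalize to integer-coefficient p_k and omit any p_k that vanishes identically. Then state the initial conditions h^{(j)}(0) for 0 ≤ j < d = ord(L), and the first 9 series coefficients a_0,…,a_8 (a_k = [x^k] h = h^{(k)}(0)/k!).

f: a_k = 2, 2, 10, 18, 58, 130, 362, 882, 2330, …
f∘r: x↦r, Dx↦Dx/r' in L_f ⇒ L₀.
h=∫₀ˣh₀: take L = L₀·Dx.
L = (1 + 9·x)·Dx + (-1 - 2·x + 3·x^2 + 4·x^3)·Dx^2  (order 2).
h: a_k = 0, 2, 1, 8/3, 0, 32/5, -16/3, 160/7, -36, …
ICs: h(0) = 0, h′(0) = 2.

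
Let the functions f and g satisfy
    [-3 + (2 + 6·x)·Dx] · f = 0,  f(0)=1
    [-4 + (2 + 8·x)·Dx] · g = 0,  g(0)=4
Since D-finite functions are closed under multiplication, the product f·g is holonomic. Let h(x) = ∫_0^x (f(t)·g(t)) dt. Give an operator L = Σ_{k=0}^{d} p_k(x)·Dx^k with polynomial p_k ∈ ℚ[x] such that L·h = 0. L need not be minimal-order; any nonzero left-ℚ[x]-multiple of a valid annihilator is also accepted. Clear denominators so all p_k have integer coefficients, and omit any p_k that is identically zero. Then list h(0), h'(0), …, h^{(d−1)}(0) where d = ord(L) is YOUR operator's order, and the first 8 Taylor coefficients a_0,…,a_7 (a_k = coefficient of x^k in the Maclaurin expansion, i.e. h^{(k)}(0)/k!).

L = (-7 - 24·x)·Dx + (2 + 14·x + 24·x^2)·Dx^2  (order 2).
h: a_k = 0, 4, 7, -1/6, 7/16, -197/160, 1393/384, -19797/1792, …
ICs: h(0) = 0, h′(0) = 4.

f: a_k = 1, 3/2, -9/8, 27/16, -405/128, 1701/256, -15309/1024, 72171/2048, …
g: a_k = 4, 8, -8, 16, -40, 112, -336, 1056, …
h₀=f·g: eliminate ⇒ L₀, order ≤ 1·1.
h=∫₀ˣh₀: take L = L₀·Dx.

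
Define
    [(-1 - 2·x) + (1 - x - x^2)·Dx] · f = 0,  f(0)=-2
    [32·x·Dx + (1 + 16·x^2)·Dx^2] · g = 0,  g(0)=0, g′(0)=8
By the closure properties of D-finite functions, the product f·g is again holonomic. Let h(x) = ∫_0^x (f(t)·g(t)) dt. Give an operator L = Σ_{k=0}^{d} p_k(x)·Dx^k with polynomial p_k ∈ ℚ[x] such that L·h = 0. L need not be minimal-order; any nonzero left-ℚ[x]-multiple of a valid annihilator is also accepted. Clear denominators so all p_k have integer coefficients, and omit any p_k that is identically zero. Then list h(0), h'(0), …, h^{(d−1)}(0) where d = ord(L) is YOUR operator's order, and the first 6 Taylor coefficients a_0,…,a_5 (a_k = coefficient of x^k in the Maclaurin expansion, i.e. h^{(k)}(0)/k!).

f: a_k = -2, -2, -4, -6, -10, -16, …
g: a_k = 0, 8, 0, -128/3, 0, 2048/5, …
f·g: L₀ = L_f ⊗_s L_g, ord ≤ 1·2.
h=∫₀ˣh₀: take L = L₀·Dx.
L = (2 + 32·x + 96·x^2)·Dx + (2 - 28·x + 64·x^2 + 96·x^3)·Dx^2 + (-1 + x - 15·x^2 + 16·x^3 + 16·x^4)·Dx^3  (order 3).
h: a_k = 0, 0, -8, -16/3, 40/3, 112/15, …
ICs: h(0) = 0, h′(0) = 0, h′′(0) = -16.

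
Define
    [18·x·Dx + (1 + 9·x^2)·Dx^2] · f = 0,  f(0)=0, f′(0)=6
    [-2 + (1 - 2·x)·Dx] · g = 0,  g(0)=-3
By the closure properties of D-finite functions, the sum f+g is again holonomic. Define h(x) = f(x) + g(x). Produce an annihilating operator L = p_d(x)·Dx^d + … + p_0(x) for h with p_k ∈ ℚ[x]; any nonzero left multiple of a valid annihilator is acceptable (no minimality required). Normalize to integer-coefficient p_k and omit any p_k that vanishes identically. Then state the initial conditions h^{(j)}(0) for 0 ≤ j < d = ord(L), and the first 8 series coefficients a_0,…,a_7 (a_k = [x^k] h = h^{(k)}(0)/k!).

L = (36 - 288·x - 972·x^2)·Dx + (-21 + 36·x - 9·x^2 - 972·x^3)·Dx^2 + (2 + 5·x + 45·x^3 - 162·x^4)·Dx^3  (order 3).
h: a_k = -3, 0, -12, -42, -48, 6/5, -192, -7062/7, …
ICs: h(0) = -3, h′(0) = 0, h′′(0) = -24.

f: a_k = 0, 6, 0, -18, 0, 486/5, 0, -4374/7, …
g: a_k = -3, -6, -12, -24, -48, -96, -192, -384, …
Sum ⇒ L₀ = lclm(L_f,L_g) in ℚ(x)⟨Dx⟩.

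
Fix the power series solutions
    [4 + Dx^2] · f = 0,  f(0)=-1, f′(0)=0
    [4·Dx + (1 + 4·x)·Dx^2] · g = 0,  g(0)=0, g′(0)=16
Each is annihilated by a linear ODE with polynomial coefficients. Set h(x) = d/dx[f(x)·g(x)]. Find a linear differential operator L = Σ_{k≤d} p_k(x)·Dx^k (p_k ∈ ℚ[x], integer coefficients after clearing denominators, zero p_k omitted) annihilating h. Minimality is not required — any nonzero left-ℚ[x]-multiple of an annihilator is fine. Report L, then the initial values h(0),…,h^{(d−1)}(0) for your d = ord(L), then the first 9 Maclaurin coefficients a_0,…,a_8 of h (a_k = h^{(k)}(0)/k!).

L = (-832 - 992·x - 5568·x^2 - 12288·x^3 - 2048·x^4 + 24576·x^5 + 16384·x^6) + (-264 - 1568·x - 2560·x^2 + 10240·x^4 + 8192·x^5)·Dx + (-220 - 368·x - 1760·x^2 - 3072·x^3 + 2048·x^4 + 12288·x^5 + 8192·x^6)·Dx^2 + (-66 - 392·x - 640·x^2 + 2560·x^4 + 2048·x^5)·Dx^3 + (-3 - 30·x - 92·x^2 + 640·x^4 + 1536·x^5 + 1024·x^6)·Dx^4  (order 4).
h: a_k = -16, 64, -160, 768, -3296, 13440, -816832/15, 9890816/45, -92914784/105, …
ICs: h(0) = -16, h′(0) = 64, h′′(0) = -320, h′′′(0) = 4608.

f: a_k = -1, 0, 2, 0, -2/3, 0, 4/45, 0, -2/315, …
g: a_k = 0, 16, -32, 256/3, -256, 4096/5, -8192/3, 65536/7, -32768, …
f·g: L₀ = L_f ⊗_s L_g, ord ≤ 2·2.
h=h₀': d/dx-closure on L₀ ⇒ L.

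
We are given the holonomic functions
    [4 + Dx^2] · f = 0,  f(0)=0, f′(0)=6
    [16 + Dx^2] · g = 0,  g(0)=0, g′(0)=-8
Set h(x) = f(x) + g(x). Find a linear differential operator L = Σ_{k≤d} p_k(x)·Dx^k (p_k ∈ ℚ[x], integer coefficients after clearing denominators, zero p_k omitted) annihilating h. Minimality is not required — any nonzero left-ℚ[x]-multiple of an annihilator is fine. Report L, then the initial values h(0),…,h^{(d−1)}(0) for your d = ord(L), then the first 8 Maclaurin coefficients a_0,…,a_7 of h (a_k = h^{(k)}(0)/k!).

L = 64 + 20·Dx^2 + Dx^4  (order 4).
h: a_k = 0, -2, 0, 52/3, 0, -244/15, 0, 2024/315, …
ICs: h(0) = 0, h′(0) = -2, h′′(0) = 0, h′′′(0) = 104.

f: a_k = 0, 6, 0, -4, 0, 4/5, 0, -8/105, …
g: a_k = 0, -8, 0, 64/3, 0, -256/15, 0, 2048/315, …
h₀=f+g: left-lcm gives L₀, ord ≤ 4.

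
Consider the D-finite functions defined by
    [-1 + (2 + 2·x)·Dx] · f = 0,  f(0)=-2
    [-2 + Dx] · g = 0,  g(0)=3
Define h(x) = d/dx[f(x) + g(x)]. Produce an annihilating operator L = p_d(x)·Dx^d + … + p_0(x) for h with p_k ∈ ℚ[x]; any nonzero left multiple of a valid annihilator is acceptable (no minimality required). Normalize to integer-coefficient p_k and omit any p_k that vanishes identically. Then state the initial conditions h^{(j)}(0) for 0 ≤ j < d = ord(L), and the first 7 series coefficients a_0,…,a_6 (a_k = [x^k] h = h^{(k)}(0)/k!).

f: a_k = -2, -1, 1/4, -1/8, 5/64, -7/128, 21/512, …
g: a_k = 3, 6, 6, 4, 2, 4/5, 4/15, …
h₀=f+g: left-lcm gives L₀, ord ≤ 2.
Derive L from L₀ (diff closure).
L = (-14 - 8·x) + (-13 - 32·x - 16·x^2)·Dx + (10 + 18·x + 8·x^2)·Dx^2  (order 2).
h: a_k = 5, 25/2, 93/8, 133/16, 477/128, 2363/1280, 4727/15360, …
ICs: h(0) = 5, h′(0) = 25/2.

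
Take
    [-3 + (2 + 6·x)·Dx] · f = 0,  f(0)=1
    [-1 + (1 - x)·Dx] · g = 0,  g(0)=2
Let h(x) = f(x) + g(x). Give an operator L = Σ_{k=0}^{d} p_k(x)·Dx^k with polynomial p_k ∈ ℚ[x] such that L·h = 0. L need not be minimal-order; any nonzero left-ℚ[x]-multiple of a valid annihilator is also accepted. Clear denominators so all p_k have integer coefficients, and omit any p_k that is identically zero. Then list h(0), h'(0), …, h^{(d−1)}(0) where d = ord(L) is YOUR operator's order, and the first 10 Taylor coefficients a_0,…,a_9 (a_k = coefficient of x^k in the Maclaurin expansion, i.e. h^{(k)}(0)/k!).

f: a_k = 1, 3/2, -9/8, 27/16, -405/128, 1701/256, -15309/1024, 72171/2048, -2814669/32768, 14073345/65536, …
g: a_k = 2, 2, 2, 2, 2, 2, 2, 2, 2, 2, …
Sum ⇒ L₀ = lclm(L_f,L_g) in ℚ(x)⟨Dx⟩.
L = (21 + 27·x) + (-17 - 30·x - 81·x^2)·Dx + (-2 + 14·x + 42·x^2 - 54·x^3)·Dx^2  (order 2).
h: a_k = 3, 7/2, 7/8, 59/16, -149/128, 2213/256, -13261/1024, 76267/2048, -2749133/32768, 14204417/65536, …
ICs: h(0) = 3, h′(0) = 7/2.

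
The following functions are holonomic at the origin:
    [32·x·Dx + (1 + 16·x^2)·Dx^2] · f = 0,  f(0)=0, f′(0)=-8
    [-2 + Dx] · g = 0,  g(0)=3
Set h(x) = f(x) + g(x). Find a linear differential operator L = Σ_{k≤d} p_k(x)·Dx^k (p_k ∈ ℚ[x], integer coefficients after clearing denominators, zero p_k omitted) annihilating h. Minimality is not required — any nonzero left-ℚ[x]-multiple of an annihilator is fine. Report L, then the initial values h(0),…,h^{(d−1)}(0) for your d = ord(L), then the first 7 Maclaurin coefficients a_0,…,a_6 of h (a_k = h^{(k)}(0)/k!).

L = (32 - 64·x - 1536·x^2 - 1024·x^3)·Dx + (-18 + 704·x^2 - 512·x^4)·Dx^2 + (1 + 16·x + 32·x^2 + 256·x^3 + 256·x^4)·Dx^3  (order 3).
h: a_k = 3, -2, 6, 140/3, 2, -2044/5, 4/15, …
ICs: h(0) = 3, h′(0) = -2, h′′(0) = 12.

f: a_k = 0, -8, 0, 128/3, 0, -2048/5, 0, …
g: a_k = 3, 6, 6, 4, 2, 4/5, 4/15, …
f+g: L₀ = lclm(L_f,L_g), ord ≤ 2+1.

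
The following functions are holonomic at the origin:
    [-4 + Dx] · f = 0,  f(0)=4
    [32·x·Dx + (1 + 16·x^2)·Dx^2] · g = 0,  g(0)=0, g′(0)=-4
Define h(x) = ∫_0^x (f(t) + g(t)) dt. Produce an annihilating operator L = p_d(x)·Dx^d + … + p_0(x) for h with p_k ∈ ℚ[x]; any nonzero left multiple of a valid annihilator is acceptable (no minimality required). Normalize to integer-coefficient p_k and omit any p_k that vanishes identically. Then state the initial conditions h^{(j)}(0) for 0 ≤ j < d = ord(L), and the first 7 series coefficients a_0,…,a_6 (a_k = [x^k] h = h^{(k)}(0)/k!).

L = (32 - 256·x - 512·x^2)·Dx^2 + (-12 + 48·x + 64·x^2 - 256·x^3)·Dx^3 + (1 + 4·x + 16·x^2 + 64·x^3)·Dx^4  (order 4).
h: a_k = 0, 4, 6, 32/3, 16, 128/15, -256/9, …
ICs: h(0) = 0, h′(0) = 4, h′′(0) = 12, h′′′(0) = 64.

f: a_k = 4, 16, 32, 128/3, 128/3, 512/15, 1024/45, …
g: a_k = 0, -4, 0, 64/3, 0, -1024/5, 0, …
h₀=f+g: left-lcm gives L₀, ord ≤ 3.
h=∫₀ˣh₀: take L = L₀·Dx.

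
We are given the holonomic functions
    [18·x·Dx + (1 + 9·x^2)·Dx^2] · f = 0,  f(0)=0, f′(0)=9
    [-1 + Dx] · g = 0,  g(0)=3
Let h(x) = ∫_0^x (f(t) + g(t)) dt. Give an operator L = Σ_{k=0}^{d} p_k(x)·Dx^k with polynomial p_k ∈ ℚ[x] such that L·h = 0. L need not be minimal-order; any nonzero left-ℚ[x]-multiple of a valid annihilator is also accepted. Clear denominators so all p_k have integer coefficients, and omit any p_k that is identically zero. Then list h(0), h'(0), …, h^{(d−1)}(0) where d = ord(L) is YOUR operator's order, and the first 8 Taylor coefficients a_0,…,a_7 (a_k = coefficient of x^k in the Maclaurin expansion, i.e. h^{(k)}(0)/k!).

L = (18 - 18·x - 486·x^2 - 162·x^3)·Dx^2 + (-19 + 468·x^2 - 81·x^4)·Dx^3 + (1 + 18·x + 18·x^2 + 162·x^3 + 81·x^4)·Dx^4  (order 4).
h: a_k = 0, 3, 6, 1/2, -53/8, 1/40, 5833/240, 1/1680, …
ICs: h(0) = 0, h′(0) = 3, h′′(0) = 12, h′′′(0) = 3.

f: a_k = 0, 9, 0, -27, 0, 729/5, 0, -6561/7, …
g: a_k = 3, 3, 3/2, 1/2, 1/8, 1/40, 1/240, 1/1680, …
h₀=f+g: left-lcm gives L₀, ord ≤ 3.
∫: right-multiply L₀ by Dx.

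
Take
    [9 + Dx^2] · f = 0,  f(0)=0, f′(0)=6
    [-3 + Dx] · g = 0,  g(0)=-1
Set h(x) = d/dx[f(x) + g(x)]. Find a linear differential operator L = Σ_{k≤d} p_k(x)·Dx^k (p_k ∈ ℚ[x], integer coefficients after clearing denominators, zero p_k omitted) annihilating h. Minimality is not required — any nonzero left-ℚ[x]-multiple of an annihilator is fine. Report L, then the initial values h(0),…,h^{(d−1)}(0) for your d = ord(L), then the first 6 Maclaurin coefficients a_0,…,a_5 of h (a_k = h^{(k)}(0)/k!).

L = 27 - 9·Dx + 3·Dx^2 - Dx^3  (order 3).
h: a_k = 3, -9, -81/2, -27/2, 81/8, -243/40, …
ICs: h(0) = 3, h′(0) = -9, h′′(0) = -81.

f: a_k = 0, 6, 0, -9, 0, 81/20, …
g: a_k = -1, -3, -9/2, -9/2, -27/8, -81/40, …
Weyl lclm of L_f,L_g ⇒ L₀ (ord ≤ 3).
Differentiate: ansatz ord ≤ ord L₀ ⇒ L.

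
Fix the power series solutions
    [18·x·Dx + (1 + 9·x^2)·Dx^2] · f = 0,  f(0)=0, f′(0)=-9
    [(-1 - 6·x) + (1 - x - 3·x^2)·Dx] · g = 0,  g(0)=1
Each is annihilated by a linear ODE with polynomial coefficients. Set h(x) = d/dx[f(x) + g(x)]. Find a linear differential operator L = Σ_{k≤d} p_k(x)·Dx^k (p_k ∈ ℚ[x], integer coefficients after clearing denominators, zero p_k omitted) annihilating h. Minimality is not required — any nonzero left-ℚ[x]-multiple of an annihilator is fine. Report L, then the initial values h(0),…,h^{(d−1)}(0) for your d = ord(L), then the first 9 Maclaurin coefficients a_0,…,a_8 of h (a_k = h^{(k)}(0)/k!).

f: a_k = 0, -9, 0, 27, 0, -729/5, 0, 6561/7, 0, …
g: a_k = 1, 1, 4, 7, 19, 40, 97, 217, 508, …
Weyl lclm of L_f,L_g ⇒ L₀ (ord ≤ 3).
h₀' ⇒ L via d/dx closure of L₀.
L = (72 - 288·x - 4428·x^2 - 9720·x^3 - 33534·x^4 - 13122·x^6) + (-30 - 180·x - 144·x^2 - 1728·x^3 - 9153·x^4 - 23814·x^5 - 2187·x^6 - 13122·x^7)·Dx + (4 + 14·x + 114·x^2 - 36·x^3 + 459·x^4 - 1539·x^5 - 2430·x^6 - 729·x^7 - 2187·x^8)·Dx^2  (order 2).
h: a_k = -8, 8, 102, 76, -529, 582, 8080, 4064, -48618, …
ICs: h(0) = -8, h′(0) = 8.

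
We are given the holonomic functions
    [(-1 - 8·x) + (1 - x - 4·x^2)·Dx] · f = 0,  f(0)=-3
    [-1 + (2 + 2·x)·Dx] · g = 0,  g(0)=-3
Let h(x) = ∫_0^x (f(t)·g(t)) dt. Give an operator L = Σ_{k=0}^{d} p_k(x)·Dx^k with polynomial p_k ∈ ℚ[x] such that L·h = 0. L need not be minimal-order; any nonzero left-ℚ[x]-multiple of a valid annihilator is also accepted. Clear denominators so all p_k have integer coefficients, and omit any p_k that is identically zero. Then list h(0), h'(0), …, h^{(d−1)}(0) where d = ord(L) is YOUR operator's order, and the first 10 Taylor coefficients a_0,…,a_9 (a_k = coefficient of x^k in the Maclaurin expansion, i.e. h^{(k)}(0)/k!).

L = (3 + 17·x + 12·x^2)·Dx + (-2 + 10·x^2 + 8·x^3)·Dx^2  (order 2).
h: a_k = 0, 9, 27/4, 129/8, 1647/64, 37899/640, 60423/512, 1937655/7168, 9676215/16384, 44759491/32768, …
ICs: h(0) = 0, h′(0) = 9.

f: a_k = -3, -3, -15, -27, -87, -195, -543, -1323, -3495, -8787, …
g: a_k = -3, -3/2, 3/8, -3/16, 15/128, -21/256, 63/1024, -99/2048, 1287/32768, -2145/65536, …
f·g: L₀ = L_f ⊗_s L_g, ord ≤ 1·1.
∫: right-multiply L₀ by Dx.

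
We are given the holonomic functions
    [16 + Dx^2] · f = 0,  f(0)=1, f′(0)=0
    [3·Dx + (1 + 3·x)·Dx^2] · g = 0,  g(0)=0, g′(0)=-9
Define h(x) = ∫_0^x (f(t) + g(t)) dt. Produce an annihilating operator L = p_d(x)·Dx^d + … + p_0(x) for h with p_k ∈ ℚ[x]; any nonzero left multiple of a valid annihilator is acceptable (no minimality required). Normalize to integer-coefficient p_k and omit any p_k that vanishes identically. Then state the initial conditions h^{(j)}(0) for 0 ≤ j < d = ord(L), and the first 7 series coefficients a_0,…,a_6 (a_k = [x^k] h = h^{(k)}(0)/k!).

f: a_k = 1, 0, -8, 0, 32/3, 0, -256/45, …
g: a_k = 0, -9, 27/2, -27, 243/4, -729/5, 729/2, …
f+g: L₀ = lclm(L_f,L_g), ord ≤ 2+2.
∫: right-multiply L₀ by Dx.
L = (1680 + 2304·x + 3456·x^2)·Dx^2 + (272 + 1584·x + 3456·x^2 + 3456·x^3)·Dx^3 + (105 + 144·x + 216·x^2)·Dx^4 + (17 + 99·x + 216·x^2 + 216·x^3)·Dx^5  (order 5).
h: a_k = 0, 1, -9/2, 11/6, -27/4, 857/60, -243/10, …
ICs: h(0) = 0, h′(0) = 1, h′′(0) = -9, h′′′(0) = 11, h′′′′(0) = -162.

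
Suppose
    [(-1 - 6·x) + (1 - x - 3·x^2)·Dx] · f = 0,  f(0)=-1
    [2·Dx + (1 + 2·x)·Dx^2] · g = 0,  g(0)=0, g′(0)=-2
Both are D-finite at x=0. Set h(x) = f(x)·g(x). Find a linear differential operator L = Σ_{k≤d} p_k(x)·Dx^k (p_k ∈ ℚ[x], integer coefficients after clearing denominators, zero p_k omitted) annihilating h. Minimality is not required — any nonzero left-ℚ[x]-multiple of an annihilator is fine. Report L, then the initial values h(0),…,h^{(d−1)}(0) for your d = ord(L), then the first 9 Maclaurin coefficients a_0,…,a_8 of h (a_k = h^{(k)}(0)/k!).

L = (8 + 24·x) + (18·x + 30·x^2)·Dx + (-1 - x + 5·x^2 + 6·x^3)·Dx^2  (order 2).
h: a_k = 0, 2, 0, 26/3, 14/3, 556/15, 202/5, 5946/35, 9068/35, …
ICs: h(0) = 0, h′(0) = 2.

f: a_k = -1, -1, -4, -7, -19, -40, -97, -217, -508, …
g: a_k = 0, -2, 2, -8/3, 4, -32/5, 32/3, -128/7, 32, …
Product ⇒ symmetric product L₀, ord ≤ 2.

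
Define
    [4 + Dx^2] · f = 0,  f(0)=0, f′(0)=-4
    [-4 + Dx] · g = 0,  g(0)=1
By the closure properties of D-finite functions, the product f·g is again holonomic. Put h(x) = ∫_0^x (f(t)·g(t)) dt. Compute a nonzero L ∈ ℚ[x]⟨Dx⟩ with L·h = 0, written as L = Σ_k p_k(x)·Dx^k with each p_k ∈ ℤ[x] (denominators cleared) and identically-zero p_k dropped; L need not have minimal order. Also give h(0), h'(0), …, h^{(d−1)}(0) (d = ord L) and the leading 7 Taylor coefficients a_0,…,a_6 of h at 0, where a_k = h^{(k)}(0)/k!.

f: a_k = 0, -4, 0, 8/3, 0, -8/15, 0, …
g: a_k = 1, 4, 8, 32/3, 32/3, 128/15, 256/45, …
Sym-product of L_f,L_g gives L₀ (≤ ord 2).
Integrate: L := L₀·Dx.
L = 20·Dx - 8·Dx^2 + Dx^3  (order 3).
h: a_k = 0, 0, -2, -16/3, -22/3, -32/5, -164/45, …
ICs: h(0) = 0, h′(0) = 0, h′′(0) = -4.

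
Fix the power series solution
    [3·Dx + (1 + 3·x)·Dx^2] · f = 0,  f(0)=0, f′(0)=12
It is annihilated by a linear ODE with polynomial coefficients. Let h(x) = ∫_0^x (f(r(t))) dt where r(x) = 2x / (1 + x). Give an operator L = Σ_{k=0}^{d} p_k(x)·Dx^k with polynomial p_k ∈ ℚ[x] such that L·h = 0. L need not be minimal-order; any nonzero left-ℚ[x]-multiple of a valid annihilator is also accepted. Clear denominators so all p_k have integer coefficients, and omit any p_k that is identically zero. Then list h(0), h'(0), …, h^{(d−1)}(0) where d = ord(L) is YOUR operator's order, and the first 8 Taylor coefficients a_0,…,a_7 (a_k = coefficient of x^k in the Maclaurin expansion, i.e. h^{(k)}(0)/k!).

f: a_k = 0, 12, -18, 36, -81, 972/5, -486, 8748/7, …
f∘r: x↦r, Dx↦Dx/r' in L_f ⇒ L₀.
h=∫h₀ ⇒ L = L₀·Dx.
L = (8 + 14·x)·Dx^2 + (1 + 8·x + 7·x^2)·Dx^3  (order 3).
h: a_k = 0, 0, 12, -32, 114, -480, 11204/5, -78432/7, …
ICs: h(0) = 0, h′(0) = 0, h′′(0) = 24.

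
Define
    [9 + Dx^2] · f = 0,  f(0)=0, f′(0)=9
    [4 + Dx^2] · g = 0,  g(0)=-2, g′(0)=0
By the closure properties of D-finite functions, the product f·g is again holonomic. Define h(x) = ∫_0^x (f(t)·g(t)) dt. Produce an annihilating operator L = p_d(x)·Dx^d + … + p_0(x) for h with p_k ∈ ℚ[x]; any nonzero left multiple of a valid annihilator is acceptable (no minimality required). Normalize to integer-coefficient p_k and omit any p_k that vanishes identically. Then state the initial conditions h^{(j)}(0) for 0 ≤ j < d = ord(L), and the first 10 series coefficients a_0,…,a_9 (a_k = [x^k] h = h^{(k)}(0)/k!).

f: a_k = 0, 9, 0, -27/2, 0, 243/40, 0, -729/560, 0, 729/4480, …
g: a_k = -2, 0, 4, 0, -4/3, 0, 8/45, 0, -4/315, 0, …
Sym-product of L_f,L_g gives L₀ (≤ ord 4).
h=∫h₀ ⇒ L = L₀·Dx.
L = 25·Dx + 26·Dx^3 + Dx^5  (order 5).
h: a_k = 0, 0, -9, 0, 63/4, 0, -521/40, 0, 13021/2240, 0, …
ICs: h(0) = 0, h′(0) = 0, h′′(0) = -18, h′′′(0) = 0, h′′′′(0) = 378.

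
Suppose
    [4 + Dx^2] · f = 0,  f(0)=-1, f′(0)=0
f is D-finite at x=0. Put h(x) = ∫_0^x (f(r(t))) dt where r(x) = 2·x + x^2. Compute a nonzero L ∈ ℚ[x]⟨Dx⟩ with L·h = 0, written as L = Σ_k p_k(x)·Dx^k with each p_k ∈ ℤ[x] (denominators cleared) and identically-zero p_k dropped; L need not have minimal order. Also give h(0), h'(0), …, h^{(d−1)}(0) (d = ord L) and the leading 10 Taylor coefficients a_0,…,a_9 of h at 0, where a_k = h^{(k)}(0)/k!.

L = (16 + 48·x + 48·x^2 + 16·x^3)·Dx - Dx^2 + (1 + x)·Dx^3  (order 3).
h: a_k = 0, -1, 0, 8/3, 2, -26/15, -32/9, -464/315, 22/15, 5998/2835, …
ICs: h(0) = 0, h′(0) = -1, h′′(0) = 0.

f: a_k = -1, 0, 2, 0, -2/3, 0, 4/45, 0, -2/315, 0, …
h₀=f(r): pull back L_f along r ⇒ L₀.
∫: right-multiply L₀ by Dx.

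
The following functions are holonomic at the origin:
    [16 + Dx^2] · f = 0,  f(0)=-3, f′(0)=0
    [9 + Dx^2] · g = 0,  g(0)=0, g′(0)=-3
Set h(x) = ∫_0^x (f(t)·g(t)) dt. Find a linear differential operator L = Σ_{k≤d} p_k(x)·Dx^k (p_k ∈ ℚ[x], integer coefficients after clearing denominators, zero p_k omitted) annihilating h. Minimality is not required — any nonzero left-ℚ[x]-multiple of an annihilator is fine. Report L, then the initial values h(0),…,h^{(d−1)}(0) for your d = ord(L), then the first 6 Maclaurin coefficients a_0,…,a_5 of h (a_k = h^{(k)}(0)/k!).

f: a_k = -3, 0, 24, 0, -32, 0, …
g: a_k = 0, -3, 0, 9/2, 0, -81/40, …
h₀=f·g: eliminate ⇒ L₀, order ≤ 2·2.
h=∫h₀ ⇒ L = L₀·Dx.
L = 49·Dx + 50·Dx^3 + Dx^5  (order 5).
h: a_k = 0, 0, 9/2, 0, -171/8, 0, …
ICs: h(0) = 0, h′(0) = 0, h′′(0) = 9, h′′′(0) = 0, h′′′′(0) = -513.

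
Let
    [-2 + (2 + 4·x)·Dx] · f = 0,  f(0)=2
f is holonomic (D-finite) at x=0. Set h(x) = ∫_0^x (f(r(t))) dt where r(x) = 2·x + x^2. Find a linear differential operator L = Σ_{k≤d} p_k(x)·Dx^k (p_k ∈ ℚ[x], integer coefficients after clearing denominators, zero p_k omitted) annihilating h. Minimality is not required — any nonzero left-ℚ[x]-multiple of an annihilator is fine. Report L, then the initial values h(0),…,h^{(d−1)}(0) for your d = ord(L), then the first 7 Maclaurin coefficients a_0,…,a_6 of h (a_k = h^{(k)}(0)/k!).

L = (-2 - 2·x)·Dx + (1 + 4·x + 2·x^2)·Dx^2  (order 2).
h: a_k = 0, 2, 2, -2/3, 1, -9/5, 11/3, …
ICs: h(0) = 0, h′(0) = 2.

f: a_k = 2, 2, -1, 1, -5/4, 7/4, -21/8, …
f∘r: x↦r, Dx↦Dx/r' in L_f ⇒ L₀.
∫: right-multiply L₀ by Dx.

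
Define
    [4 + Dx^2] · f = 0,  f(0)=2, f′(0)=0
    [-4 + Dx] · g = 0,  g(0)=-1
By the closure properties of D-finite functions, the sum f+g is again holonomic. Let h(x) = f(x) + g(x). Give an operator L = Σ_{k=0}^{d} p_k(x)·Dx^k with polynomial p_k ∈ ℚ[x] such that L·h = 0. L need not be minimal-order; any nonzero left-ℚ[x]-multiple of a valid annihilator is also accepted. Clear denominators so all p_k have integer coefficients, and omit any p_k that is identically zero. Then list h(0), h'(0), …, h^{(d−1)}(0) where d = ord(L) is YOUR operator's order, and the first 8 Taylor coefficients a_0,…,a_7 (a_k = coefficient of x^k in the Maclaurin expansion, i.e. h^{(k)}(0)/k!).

L = -16 + 4·Dx - 4·Dx^2 + Dx^3  (order 3).
h: a_k = 1, -4, -12, -32/3, -28/3, -128/15, -88/15, -1024/315, …
ICs: h(0) = 1, h′(0) = -4, h′′(0) = -24.

f: a_k = 2, 0, -4, 0, 4/3, 0, -8/45, 0, …
g: a_k = -1, -4, -8, -32/3, -32/3, -128/15, -256/45, -1024/315, …
Sum ⇒ L₀ = lclm(L_f,L_g) in ℚ(x)⟨Dx⟩.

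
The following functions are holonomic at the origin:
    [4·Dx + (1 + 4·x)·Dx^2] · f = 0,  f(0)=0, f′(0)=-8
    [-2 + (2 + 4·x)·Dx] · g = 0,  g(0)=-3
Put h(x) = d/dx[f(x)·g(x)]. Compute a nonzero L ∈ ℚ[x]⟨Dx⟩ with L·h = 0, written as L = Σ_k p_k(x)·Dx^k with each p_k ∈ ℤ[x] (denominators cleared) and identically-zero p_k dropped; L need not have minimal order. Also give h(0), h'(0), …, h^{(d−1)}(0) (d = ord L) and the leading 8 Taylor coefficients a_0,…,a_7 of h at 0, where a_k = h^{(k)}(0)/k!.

L = (-11 - 8·x + 16·x^2) + (-14 - 36·x + 48·x^2 + 128·x^3)·Dx + (-1 - 4·x + 12·x^2 + 64·x^3 + 64·x^4)·Dx^2  (order 2).
h: a_k = 24, -48, 204, -880, 3709, -76806/5, 629127/10, -8954868/35, …
ICs: h(0) = 24, h′(0) = -48.

f: a_k = 0, -8, 16, -128/3, 128, -2048/5, 4096/3, -32768/7, …
g: a_k = -3, -3, 3/2, -3/2, 15/8, -21/8, 63/16, -99/16, …
f·g: L₀ = L_f ⊗_s L_g, ord ≤ 2·1.
Differentiate: ansatz ord ≤ ord L₀ ⇒ L.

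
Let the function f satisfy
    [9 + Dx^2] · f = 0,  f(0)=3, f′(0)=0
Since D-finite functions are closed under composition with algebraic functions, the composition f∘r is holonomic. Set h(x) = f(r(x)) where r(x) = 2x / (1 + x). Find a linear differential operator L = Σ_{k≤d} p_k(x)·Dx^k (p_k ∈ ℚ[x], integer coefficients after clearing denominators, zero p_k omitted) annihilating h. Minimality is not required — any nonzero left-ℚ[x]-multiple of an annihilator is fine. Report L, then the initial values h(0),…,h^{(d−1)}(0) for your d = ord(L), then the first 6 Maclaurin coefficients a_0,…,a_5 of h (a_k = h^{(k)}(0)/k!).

f: a_k = 3, 0, -27/2, 0, 81/8, 0, …
f∘r: x↦r, Dx↦Dx/r' in L_f ⇒ L₀.
L = 36 + (2 + 6·x + 6·x^2 + 2·x^3)·Dx + (1 + 4·x + 6·x^2 + 4·x^3 + x^4)·Dx^2  (order 2).
h: a_k = 3, 0, -54, 108, 0, -432, …
ICs: h(0) = 3, h′(0) = 0.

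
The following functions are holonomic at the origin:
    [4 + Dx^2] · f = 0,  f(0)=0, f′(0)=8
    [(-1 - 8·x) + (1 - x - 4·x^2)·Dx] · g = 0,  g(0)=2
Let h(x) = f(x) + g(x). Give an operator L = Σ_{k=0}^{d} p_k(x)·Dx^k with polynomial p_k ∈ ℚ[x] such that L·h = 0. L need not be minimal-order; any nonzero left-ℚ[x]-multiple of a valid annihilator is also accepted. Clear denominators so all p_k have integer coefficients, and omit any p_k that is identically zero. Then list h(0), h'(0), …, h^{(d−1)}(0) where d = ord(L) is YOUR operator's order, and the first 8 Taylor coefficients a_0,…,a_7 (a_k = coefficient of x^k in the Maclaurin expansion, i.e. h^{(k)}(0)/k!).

L = (-116 - 1008·x - 968·x^2 - 2688·x^3 - 640·x^4 - 1024·x^5) + (28 + 4·x - 8·x^2 - 200·x^3 - 480·x^4 - 384·x^5 - 512·x^6)·Dx + (-29 - 252·x - 242·x^2 - 672·x^3 - 160·x^4 - 256·x^5)·Dx^2 + (7 + x - 2·x^2 - 50·x^3 - 120·x^4 - 96·x^5 - 128·x^6)·Dx^3  (order 3).
h: a_k = 2, 10, 10, 38/3, 58, 1966/15, 362, 277798/315, …
ICs: h(0) = 2, h′(0) = 10, h′′(0) = 20.

f: a_k = 0, 8, 0, -16/3, 0, 16/15, 0, -32/315, …
g: a_k = 2, 2, 10, 18, 58, 130, 362, 882, …
f+g: L₀ = lclm(L_f,L_g), ord ≤ 2+1.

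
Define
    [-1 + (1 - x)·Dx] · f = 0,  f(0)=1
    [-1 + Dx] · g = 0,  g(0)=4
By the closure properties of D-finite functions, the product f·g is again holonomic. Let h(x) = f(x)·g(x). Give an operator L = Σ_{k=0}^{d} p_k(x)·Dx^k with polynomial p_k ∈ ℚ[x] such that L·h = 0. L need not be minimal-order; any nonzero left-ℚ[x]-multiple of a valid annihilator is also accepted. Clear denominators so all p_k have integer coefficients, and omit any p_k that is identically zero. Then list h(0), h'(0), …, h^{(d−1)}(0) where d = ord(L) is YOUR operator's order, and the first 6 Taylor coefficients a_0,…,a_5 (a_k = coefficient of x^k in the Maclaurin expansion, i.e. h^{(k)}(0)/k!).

f: a_k = 1, 1, 1, 1, 1, 1, …
g: a_k = 4, 4, 2, 2/3, 1/6, 1/30, …
L₀ := L_f ⊗_s L_g (sym. prod.), ord ≤ 1.
L = (2 - x) + (-1 + x)·Dx  (order 1).
h: a_k = 4, 8, 10, 32/3, 65/6, 163/15, …
ICs: h(0) = 4.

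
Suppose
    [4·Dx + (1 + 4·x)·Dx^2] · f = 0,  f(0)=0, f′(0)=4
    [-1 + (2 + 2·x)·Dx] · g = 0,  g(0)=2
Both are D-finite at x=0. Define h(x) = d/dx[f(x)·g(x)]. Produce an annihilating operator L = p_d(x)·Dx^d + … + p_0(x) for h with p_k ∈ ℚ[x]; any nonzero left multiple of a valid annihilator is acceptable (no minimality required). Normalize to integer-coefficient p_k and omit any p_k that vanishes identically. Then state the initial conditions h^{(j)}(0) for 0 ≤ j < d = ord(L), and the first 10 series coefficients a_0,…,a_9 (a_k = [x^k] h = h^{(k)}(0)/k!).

f: a_k = 0, 4, -8, 64/3, -64, 1024/5, -2048/3, 16384/7, -8192, 262144/9, …
g: a_k = 2, 1, -1/4, 1/8, -5/64, 7/128, -21/512, 33/1024, -429/16384, 715/32768, …
h₀=f·g: eliminate ⇒ L₀, order ≤ 2·1.
Derive L from L₀ (diff closure).
L = (-83 - 40·x + 16·x^2) + (-196 - 372·x - 48·x^2 + 128·x^3)·Dx + (-20 - 104·x - 84·x^2 + 64·x^3 + 64·x^4)·Dx^2  (order 2).
h: a_k = 8, -24, 101, -1250/3, 81349/48, -547691/80, 52913387/1920, -372033667/3360, 12740089997/28672, -459788313275/258048, …
ICs: h(0) = 8, h′(0) = -24.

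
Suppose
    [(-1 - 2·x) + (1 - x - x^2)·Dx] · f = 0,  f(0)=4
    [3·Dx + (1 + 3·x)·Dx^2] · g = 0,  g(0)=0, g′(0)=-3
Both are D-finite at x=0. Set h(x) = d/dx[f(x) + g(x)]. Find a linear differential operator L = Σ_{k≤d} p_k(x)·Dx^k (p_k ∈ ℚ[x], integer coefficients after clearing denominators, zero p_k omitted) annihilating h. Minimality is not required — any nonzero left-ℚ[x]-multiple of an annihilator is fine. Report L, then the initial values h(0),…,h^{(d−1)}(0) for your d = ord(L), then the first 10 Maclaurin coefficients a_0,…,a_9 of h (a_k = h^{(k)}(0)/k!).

f: a_k = 4, 4, 8, 12, 20, 32, 52, 84, 136, 220, …
g: a_k = 0, -3, 9/2, -9, 81/4, -243/5, 243/2, -2187/7, 6561/8, -2187, …
f+g: L₀ = lclm(L_f,L_g), ord ≤ 1+2.
h=h₀': d/dx-closure on L₀ ⇒ L.
L = (126 + 342·x + 468·x^2 + 180·x^3 + 108·x^4) + (156·x + 576·x^2 + 672·x^3 + 378·x^4 + 180·x^5)·Dx + (-7 - 35·x - 29·x^2 + 63·x^3 + 99·x^4 + 93·x^5 + 36·x^6)·Dx^2  (order 2).
h: a_k = 1, 25, 9, 161, -83, 1041, -1599, 7649, -17703, 62609, …
ICs: h(0) = 1, h′(0) = 25.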